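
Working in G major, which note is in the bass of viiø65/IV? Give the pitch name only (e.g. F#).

D

The applied chord viiø65/IV is rooted on B: B-D-F-A.
The figure 65 means first inversion — the third is in the bass.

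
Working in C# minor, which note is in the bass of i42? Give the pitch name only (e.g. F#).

B

i in C# minor has root C#; the chord is C#-E-G#-B.
The figure 42 means third inversion — the seventh is in the bass.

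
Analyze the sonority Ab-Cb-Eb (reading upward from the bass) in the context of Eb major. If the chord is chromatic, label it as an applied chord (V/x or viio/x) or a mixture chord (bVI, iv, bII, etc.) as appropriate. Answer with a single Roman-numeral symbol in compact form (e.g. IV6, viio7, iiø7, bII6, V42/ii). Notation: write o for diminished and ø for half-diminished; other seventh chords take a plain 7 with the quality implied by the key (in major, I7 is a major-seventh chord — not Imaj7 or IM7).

The pitches Ab-Cb-Eb form a minor triad rooted on Ab.
Ab is the fourth degree of Eb major. This is the minor subdominant, borrowed from the parallel minor.

iv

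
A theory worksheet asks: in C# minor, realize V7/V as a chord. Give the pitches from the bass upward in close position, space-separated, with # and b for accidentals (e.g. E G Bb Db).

V7/V is a secondary dominant — the dominant seventh of V. V in C# minor is G#, so the applied chord's root is D#, a perfect fifth above.
Building a dominant seventh chord on D# gives D#-F##-A#-C#.

D# F## A# C#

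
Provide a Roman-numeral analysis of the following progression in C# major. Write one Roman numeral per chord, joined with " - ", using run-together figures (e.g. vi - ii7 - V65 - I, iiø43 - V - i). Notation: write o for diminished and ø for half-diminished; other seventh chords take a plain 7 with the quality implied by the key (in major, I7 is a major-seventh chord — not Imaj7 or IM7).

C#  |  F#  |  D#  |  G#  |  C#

I - IV - V/V - V - I

C#: root C# is the tonic; major triad there is I.
F# has root F#, degree 4 in C# major, so IV.
D# is the secondary dominant of V (major triad on D#): V/V.
G# has root G#, degree 5 in C# major, so V.
C#: major triad on C# = scale degree 1 → I.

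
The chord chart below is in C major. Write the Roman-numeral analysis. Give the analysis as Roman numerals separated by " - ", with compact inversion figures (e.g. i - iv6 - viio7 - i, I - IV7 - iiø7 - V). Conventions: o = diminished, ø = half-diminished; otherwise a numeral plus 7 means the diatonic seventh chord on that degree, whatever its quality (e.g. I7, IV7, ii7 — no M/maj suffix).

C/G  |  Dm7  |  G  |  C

I64 - ii7 - V - I

C/G: root C is the tonic; major triad there is I64.
Dm7: root D is the supertonic; minor seventh chord there is ii7.
G: major triad on G = scale degree 5 → V.
C: root C is the tonic; major triad there is I.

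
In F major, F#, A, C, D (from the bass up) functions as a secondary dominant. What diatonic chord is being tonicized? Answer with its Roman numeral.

The chord is a dominant seventh chord on D.
A dominant resolves down a perfect fifth: D → G. In F major, G is scale degree 2, i.e. ii.

ii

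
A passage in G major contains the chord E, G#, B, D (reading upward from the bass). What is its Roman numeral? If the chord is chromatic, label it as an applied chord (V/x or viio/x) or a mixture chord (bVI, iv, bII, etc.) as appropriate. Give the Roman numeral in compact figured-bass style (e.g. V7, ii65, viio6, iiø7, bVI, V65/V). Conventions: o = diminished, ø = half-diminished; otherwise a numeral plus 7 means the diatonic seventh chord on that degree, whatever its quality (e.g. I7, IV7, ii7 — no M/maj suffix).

V7/ii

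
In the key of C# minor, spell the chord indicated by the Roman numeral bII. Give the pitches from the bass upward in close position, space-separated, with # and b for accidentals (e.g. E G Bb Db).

bII is the Neapolitan chord — a major triad on the lowered second degree. In C# minor that root is D.
So the chord is D-F#-A.

D F# A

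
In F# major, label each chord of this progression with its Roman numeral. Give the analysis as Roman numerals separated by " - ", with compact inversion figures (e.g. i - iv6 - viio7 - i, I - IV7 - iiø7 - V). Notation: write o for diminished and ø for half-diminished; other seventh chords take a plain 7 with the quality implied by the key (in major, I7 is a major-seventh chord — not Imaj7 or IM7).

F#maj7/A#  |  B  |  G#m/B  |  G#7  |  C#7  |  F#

I65 - IV - ii6 - V7/V - V7 - I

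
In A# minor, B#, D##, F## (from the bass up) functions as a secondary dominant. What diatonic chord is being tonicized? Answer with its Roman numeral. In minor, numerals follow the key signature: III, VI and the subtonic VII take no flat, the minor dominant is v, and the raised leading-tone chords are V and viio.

The chord is a major triad on B#.
A dominant resolves down a perfect fifth: B# → E#. In A# minor, E# is scale degree 5, i.e. V.

V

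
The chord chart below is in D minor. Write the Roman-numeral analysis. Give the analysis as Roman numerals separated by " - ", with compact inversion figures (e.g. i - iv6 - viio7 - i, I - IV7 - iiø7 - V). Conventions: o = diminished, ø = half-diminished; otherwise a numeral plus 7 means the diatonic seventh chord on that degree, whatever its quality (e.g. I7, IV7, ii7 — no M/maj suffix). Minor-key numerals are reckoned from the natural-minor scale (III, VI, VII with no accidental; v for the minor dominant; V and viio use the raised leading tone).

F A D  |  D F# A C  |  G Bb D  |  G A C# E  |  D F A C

i6 - V7/iv - iv - V42 - i7

F-A-D has root D, degree 1 in D minor, so i6.
D-F#-A-C is the secondary dominant of iv (dominant seventh chord on D): V7/iv.
G-Bb-D: root G is the subdominant; minor triad there is iv.
G-A-C#-E: dominant seventh chord on A = scale degree 5 → V42.
D-F-A-C: minor seventh chord on D = scale degree 1 → i7.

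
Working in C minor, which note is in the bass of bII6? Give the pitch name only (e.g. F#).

bII in C minor has root Db; the chord is Db-F-Ab.
The figure 6 means first inversion — the third is in the bass.

F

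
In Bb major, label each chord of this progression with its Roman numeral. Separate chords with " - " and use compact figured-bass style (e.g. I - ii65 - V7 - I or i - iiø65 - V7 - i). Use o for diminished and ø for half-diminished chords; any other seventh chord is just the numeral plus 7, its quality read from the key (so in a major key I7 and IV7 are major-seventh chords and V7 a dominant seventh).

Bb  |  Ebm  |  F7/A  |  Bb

I - iv - V65 - I

Bb has root Bb, degree 1 in Bb major, so I.
Ebm is non-diatonic — iv, a mixture chord from Bb minor.
F7/A: dominant seventh chord on F = scale degree 5 → V65.
Bb has root Bb, degree 1 in Bb major, so I.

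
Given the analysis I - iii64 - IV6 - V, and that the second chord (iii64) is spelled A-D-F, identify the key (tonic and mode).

The chord Dm/A is a minor triad rooted on D; its label is iii64.
Counting down 2 scale steps from D places the tonic on Bb; a minor triad on degree 3 is diatonic only in major.

Bb major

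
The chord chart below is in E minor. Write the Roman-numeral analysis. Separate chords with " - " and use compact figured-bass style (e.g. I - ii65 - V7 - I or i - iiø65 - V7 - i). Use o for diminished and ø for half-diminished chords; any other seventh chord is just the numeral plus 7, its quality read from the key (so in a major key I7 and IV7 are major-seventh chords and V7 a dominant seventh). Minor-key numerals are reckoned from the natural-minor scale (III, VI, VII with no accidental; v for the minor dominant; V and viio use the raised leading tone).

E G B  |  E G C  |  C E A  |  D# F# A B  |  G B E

i - VI6 - iv6 - V65 - i6

E-G-B: root E is the tonic; minor triad there is i.
E-G-C: root C is the submediant; major triad there is VI6.
C-E-A: root A is the subdominant; minor triad there is iv6.
D#-F#-A-B: root B is the dominant; dominant seventh chord there is V65.
G-B-E: root E is the tonic; minor triad there is i6.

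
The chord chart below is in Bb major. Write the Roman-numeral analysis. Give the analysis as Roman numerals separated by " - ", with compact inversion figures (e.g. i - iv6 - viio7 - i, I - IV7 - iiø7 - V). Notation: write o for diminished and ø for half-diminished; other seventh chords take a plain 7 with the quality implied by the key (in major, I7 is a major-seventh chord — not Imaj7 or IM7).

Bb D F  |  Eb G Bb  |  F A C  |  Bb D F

Bb-D-F: major triad on Bb = scale degree 1 → I.
Eb-G-Bb: root Eb is the subdominant; major triad there is IV.
F-A-C: root F is the dominant; major triad there is V.
Bb-D-F: root Bb is the tonic; major triad there is I.

I - IV - V - I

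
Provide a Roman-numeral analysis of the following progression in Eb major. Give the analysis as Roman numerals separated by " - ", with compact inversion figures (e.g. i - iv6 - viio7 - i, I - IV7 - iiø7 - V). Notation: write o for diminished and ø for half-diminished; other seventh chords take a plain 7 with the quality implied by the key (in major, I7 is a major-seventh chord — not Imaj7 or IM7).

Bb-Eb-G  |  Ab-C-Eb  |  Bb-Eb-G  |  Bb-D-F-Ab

I64 - IV - I64 - V7

Bb-Eb-G: root Eb is the tonic; major triad there is I64.
Ab-C-Eb has root Ab, degree 4 in Eb major, so IV.
Bb-Eb-G: root Eb is the tonic; major triad there is I64.
Bb-D-F-Ab: root Bb is the dominant; dominant seventh chord there is V7.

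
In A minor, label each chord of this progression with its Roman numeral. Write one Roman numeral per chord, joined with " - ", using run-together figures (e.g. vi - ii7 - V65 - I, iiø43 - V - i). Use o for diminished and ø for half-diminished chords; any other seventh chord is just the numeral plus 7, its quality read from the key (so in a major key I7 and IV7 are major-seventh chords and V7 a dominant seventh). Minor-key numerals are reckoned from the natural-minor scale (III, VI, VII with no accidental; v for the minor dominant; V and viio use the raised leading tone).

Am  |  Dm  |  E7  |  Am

Am has root A, degree 1 in A minor, so i.
Dm: minor triad on D = scale degree 4 → iv.
E7 has root E, degree 5 in A minor, so V7.
Am: root A is the tonic; minor triad there is i.

i - iv - V7 - i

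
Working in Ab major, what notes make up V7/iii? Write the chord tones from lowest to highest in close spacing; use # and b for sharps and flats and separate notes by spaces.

V7/iii is a secondary dominant — the dominant seventh of iii. iii in Ab major is C, so the applied chord's root is G, a perfect fifth above.
Building a dominant seventh chord on G gives G-B-D-F.

G B D F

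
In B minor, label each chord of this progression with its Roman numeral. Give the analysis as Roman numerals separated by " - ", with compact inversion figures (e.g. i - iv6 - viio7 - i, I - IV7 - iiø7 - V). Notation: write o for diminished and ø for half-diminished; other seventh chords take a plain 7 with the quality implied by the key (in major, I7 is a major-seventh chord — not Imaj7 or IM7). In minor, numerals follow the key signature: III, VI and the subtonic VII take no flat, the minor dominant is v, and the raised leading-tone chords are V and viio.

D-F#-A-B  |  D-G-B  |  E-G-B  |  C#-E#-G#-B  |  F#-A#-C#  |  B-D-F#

D-F#-A-B has root B, degree 1 in B minor, so i65.
D-G-B: root G is the submediant; major triad there is VI64.
E-G-B: root E is the subdominant; minor triad there is iv.
C#-E#-G#-B: chromatic; C# is V of V, so V7/V.
F#-A#-C# has root F#, degree 5 in B minor, so V.
B-D-F#: minor triad on B = scale degree 1 → i.

i65 - VI64 - iv - V7/V - V - i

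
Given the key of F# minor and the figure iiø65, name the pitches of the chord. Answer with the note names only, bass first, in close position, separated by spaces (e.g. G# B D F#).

B D F# G#

In F# minor, the second degree is G#, and the diatonic chord built there is a half-diminished seventh chord.
That chord is spelled G#-B-D-F#.
The figured bass 65 indicates first inversion, placing the third (B) in the bass: B-D-F#-G#.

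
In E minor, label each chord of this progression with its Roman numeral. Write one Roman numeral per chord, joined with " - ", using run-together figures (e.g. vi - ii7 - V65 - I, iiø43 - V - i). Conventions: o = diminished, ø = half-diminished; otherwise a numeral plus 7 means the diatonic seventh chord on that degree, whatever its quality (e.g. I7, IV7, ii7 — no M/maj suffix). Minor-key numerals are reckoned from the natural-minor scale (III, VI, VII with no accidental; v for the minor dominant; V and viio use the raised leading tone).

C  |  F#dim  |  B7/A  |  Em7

VI - iio - V42 - i7

C: major triad on C = scale degree 6 → VI.
F#dim: diminished triad on F# = scale degree 2 → iio.
B7/A has root B, degree 5 in E minor, so V42.
Em7: root E is the tonic; minor seventh chord there is i7.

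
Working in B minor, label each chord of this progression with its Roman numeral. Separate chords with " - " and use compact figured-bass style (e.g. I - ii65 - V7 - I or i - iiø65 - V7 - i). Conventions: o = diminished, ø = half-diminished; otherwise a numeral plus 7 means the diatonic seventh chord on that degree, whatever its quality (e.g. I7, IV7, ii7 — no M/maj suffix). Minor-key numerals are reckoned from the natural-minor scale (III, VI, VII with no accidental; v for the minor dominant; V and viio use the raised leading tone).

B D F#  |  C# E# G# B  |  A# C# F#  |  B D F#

i - V7/V - V6 - i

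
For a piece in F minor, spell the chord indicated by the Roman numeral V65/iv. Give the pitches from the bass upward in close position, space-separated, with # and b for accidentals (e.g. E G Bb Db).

The slash means an applied dominant: we want the dominant of iv. In F minor, iv is Bb minor, and its dominant is built on F.
Building a dominant seventh chord on F gives F-A-C-Eb.
The figured bass 65 indicates first inversion, placing the third (A) in the bass: A-C-Eb-F.

A C Eb F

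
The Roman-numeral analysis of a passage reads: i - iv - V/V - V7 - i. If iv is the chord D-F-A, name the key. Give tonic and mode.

The chord Dm is a minor triad rooted on D; its label is iv.
If D is scale degree 4 and the mode makes that degree carry a minor triad, the tonic is A and the mode is minor.

A minor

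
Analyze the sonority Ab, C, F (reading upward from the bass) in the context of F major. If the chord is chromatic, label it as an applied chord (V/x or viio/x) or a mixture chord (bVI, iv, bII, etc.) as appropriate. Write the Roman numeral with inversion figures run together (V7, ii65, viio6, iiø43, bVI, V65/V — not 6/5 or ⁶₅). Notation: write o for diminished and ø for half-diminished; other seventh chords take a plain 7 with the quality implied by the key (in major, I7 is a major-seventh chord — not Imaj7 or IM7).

The pitches F-Ab-C form a minor triad rooted on F.
F is the first degree of F major. This is the minor tonic, borrowed from the parallel minor.
With Ab in the bass the chord is in first inversion, so the figured bass is 6.

i6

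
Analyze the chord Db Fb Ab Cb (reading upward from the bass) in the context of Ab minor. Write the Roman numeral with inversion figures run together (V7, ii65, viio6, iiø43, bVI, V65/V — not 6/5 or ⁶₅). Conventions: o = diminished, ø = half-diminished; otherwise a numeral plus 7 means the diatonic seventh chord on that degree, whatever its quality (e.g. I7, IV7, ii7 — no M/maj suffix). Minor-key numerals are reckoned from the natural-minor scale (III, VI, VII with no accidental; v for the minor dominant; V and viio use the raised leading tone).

iv7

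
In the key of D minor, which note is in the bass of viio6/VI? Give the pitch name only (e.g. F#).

C

The applied chord viio6/VI is rooted on A: A-C-Eb.
The figure 6 means first inversion — the third is in the bass.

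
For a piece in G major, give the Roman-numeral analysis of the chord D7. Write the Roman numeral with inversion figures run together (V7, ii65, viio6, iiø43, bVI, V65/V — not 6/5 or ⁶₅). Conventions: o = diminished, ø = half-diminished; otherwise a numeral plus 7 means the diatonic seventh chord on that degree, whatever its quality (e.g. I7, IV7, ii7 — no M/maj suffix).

Stacked in thirds the chord is D-F#-A-C: a dominant seventh chord on D.
D is scale degree 5 in G major, and a dominant seventh chord on that degree is written V7.

V7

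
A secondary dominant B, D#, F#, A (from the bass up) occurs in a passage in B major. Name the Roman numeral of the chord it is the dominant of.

IV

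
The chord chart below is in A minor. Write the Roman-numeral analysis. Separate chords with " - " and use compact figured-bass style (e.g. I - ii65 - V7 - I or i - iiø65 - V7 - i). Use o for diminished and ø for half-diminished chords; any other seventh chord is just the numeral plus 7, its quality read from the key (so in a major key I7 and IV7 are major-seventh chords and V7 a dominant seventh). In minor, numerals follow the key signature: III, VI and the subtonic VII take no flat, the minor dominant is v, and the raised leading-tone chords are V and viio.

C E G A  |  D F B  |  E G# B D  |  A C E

C-E-G-A has root A, degree 1 in A minor, so i65.
D-F-B has root B, degree 2 in A minor, so iio6.
E-G#-B-D: root E is the dominant; dominant seventh chord there is V7.
A-C-E has root A, degree 1 in A minor, so i.

i65 - iio6 - V7 - i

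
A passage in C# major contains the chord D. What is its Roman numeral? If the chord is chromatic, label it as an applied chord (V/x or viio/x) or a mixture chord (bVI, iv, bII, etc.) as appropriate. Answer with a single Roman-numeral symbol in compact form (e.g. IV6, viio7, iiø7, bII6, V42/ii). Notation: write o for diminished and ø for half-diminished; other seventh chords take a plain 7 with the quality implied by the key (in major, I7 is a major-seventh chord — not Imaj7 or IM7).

bII

The pitches D-F#-A form a major triad rooted on D.
D is the lowered second degree of C# major (diatonic 2 would be D#). This is the Neapolitan chord — a major triad on the lowered second degree.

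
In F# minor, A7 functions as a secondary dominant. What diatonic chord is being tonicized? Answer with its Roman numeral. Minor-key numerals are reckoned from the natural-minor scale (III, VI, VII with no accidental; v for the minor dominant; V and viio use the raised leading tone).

The chord is a dominant seventh chord on A.
A dominant resolves down a perfect fifth: A → D. In F# minor, D is scale degree 6, i.e. VI.

VI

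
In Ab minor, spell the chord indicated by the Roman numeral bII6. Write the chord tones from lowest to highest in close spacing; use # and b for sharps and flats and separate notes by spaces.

bII6 is the Neapolitan sixth — a major triad on the lowered second degree, here in its customary first inversion. In Ab minor that root is Bbb.
So the chord is Bbb-Db-Fb, a major triad.
With the 6 figure the chord is in first inversion; from the bass Db upward in close position it reads Db-Fb-Bbb.

Db Fb Bbb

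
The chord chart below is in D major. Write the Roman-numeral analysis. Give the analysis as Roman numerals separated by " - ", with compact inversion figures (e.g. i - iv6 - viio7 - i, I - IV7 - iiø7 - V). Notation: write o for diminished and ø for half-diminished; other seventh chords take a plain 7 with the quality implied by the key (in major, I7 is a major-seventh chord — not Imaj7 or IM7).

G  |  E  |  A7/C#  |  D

IV - V/V - V65 - I

G: root G is the subdominant; major triad there is IV.
E: chromatic; E is V of V, so V/V.
A7/C#: dominant seventh chord on A = scale degree 5 → V65.
D: root D is the tonic; major triad there is I.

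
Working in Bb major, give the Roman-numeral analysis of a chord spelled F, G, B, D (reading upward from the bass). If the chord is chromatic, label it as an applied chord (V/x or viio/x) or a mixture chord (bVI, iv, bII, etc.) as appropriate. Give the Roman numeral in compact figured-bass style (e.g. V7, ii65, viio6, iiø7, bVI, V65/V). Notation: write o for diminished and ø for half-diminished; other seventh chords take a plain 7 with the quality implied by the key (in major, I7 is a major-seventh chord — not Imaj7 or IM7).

Stacked in thirds the chord is G-B-D-F: a dominant seventh chord on G.
G is not a diatonic chord root with this quality in Bb major, but it lies a perfect fifth above C (ii), so the chord functions as an applied dominant of ii.
With F in the bass the chord is in third inversion, so the figured bass is 42.

V42/ii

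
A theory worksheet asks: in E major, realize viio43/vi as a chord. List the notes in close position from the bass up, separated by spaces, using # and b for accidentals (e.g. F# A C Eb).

The slash marks an applied leading-tone chord: viio of vi. In E major, vi is C#, so the leading tone to it is B#, a half step below.
Building a fully diminished seventh chord on B# gives B#-D#-F#-A.
The figured bass 43 indicates second inversion, placing the fifth (F#) in the bass: F#-A-B#-D#.

F# A B# D#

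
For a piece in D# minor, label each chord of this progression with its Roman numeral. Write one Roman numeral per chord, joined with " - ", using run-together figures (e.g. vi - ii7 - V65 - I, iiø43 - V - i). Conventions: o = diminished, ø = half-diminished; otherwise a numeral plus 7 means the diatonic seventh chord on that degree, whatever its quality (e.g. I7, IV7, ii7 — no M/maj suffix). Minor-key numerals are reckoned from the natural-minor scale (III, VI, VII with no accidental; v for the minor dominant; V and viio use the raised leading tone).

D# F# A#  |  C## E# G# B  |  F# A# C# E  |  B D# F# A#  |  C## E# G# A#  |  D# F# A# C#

i - viio7 - V7/VI - VI7 - V65 - i7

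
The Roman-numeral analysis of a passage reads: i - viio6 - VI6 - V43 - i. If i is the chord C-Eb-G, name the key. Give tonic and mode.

The anchor chord is a minor triad on C, labeled i.
If C is scale degree 1 and the mode makes that degree carry a minor triad, the tonic is C and the mode is minor.

C minor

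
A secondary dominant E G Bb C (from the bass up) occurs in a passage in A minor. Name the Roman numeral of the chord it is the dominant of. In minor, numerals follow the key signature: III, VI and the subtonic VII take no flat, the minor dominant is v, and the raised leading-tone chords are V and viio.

VI

The chord is a dominant seventh chord on C.
A dominant resolves down a perfect fifth: C → F. In A minor, F is scale degree 6, i.e. VI.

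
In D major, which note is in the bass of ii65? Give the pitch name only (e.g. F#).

ii in D major has root E; the chord is E-G-B-D.
The figure 65 means first inversion — the third is in the bass.

G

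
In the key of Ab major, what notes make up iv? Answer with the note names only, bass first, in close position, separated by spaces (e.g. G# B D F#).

Scale degree 4 in Ab major is Db; here the chord built on it is altered to a minor triad. iv is the minor subdominant, borrowed from the parallel minor.
So the chord is Db-Fb-Ab, a minor triad.

Db Fb Ab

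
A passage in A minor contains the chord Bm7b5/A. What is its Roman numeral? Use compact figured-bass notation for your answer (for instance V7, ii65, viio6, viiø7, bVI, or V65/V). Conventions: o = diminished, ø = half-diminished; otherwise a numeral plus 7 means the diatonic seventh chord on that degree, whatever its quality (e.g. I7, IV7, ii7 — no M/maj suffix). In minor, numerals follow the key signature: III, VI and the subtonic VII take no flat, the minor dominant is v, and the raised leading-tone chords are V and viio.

iiø42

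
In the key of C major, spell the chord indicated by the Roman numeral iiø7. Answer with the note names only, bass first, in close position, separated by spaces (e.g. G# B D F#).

Scale degree 2 in C major is D; here the chord built on it is altered to a half-diminished seventh chord. iiø7 is the half-diminished supertonic seventh, borrowed from the parallel minor.
So the chord is D-F-Ab-C, a half-diminished seventh chord.

D F Ab C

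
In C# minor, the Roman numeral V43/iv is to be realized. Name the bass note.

G#

The applied chord V43/iv is rooted on C#: C#-E#-G#-B.
The figure 43 means second inversion — the fifth is in the bass.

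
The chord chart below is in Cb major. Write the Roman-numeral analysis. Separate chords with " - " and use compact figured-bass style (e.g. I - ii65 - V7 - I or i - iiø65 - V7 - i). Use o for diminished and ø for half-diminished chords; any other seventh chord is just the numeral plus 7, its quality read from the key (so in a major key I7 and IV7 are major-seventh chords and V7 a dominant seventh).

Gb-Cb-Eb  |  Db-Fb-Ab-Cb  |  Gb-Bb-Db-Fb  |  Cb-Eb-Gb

I64 - ii7 - V7 - I

Gb-Cb-Eb: major triad on Cb = scale degree 1 → I64.
Db-Fb-Ab-Cb: minor seventh chord on Db = scale degree 2 → ii7.
Gb-Bb-Db-Fb: root Gb is the dominant; dominant seventh chord there is V7.
Cb-Eb-Gb: major triad on Cb = scale degree 1 → I.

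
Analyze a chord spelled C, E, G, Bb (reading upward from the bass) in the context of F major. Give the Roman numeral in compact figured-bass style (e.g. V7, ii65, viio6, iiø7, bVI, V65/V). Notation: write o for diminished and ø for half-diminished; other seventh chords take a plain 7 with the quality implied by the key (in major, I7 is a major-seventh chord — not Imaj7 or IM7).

The pitches C-E-G-Bb form a dominant seventh chord rooted on C.
In F major, C is the dominant; the diatonic dominant seventh chord there is V7.

V7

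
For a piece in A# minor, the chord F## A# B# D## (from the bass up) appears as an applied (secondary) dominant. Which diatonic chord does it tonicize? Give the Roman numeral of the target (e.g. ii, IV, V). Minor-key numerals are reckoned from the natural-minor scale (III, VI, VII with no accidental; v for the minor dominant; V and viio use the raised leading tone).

The chord is a dominant seventh chord on B#.
A dominant resolves down a perfect fifth: B# → E#. In A# minor, E# is scale degree 5, i.e. V.

V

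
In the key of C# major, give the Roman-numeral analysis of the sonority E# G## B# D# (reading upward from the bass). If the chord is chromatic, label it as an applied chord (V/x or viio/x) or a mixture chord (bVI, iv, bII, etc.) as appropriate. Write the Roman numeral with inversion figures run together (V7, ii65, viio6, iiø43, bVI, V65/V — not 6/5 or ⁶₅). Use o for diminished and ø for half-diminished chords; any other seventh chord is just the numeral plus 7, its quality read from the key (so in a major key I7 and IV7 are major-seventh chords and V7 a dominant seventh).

V7/vi

Stacked in thirds the chord is E#-G##-B#-D#: a dominant seventh chord on E#.
E# is not a diatonic chord root with this quality in C# major, but it lies a perfect fifth above A# (vi), so the chord functions as an applied dominant of vi.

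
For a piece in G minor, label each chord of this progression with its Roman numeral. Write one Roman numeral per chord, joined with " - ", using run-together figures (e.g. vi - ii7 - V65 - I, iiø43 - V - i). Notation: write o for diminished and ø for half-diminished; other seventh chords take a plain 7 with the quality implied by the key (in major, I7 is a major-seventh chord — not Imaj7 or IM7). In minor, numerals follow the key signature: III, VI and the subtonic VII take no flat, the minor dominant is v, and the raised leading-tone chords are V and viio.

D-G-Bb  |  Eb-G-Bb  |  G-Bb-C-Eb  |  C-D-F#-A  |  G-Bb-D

i64 - VI - iv43 - V42 - i

D-G-Bb: minor triad on G = scale degree 1 → i64.
Eb-G-Bb: root Eb is the submediant; major triad there is VI.
G-Bb-C-Eb has root C, degree 4 in G minor, so iv43.
C-D-F#-A: root D is the dominant; dominant seventh chord there is V42.
G-Bb-D: root G is the tonic; minor triad there is i.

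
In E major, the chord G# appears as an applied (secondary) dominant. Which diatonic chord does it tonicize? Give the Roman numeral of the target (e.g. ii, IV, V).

The chord is a major triad on G#.
A dominant resolves down a perfect fifth: G# → C#. In E major, C# is scale degree 6, i.e. vi.

vi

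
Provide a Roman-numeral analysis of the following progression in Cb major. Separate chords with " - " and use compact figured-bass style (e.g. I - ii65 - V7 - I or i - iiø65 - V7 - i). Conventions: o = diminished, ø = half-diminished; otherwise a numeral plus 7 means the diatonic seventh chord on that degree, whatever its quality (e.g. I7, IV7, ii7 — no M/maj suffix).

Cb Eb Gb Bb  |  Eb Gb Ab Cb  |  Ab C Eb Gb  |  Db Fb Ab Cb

I7 - vi43 - V7/ii - ii7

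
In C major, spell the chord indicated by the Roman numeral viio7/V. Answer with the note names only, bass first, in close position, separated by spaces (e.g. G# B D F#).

viio7/V is a secondary leading-tone chord. The target V is G in C major; the applied chord is rooted a semitone below, on F#.
Building a fully diminished seventh chord on F# gives F#-A-C-Eb.

F# A C Eb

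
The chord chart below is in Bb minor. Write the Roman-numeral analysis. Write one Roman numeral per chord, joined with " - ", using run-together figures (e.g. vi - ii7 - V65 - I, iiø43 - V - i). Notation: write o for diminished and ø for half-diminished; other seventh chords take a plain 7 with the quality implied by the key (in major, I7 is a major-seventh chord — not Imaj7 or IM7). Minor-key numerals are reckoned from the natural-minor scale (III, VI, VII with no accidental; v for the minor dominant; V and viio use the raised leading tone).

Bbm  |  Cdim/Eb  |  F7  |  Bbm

i - iio6 - V7 - i

Bbm: root Bb is the tonic; minor triad there is i.
Cdim/Eb has root C, degree 2 in Bb minor, so iio6.
F7: dominant seventh chord on F = scale degree 5 → V7.
Bbm: minor triad on Bb = scale degree 1 → i.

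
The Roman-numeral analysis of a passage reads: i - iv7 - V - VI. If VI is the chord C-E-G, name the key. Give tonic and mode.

E minor

The chord C is a major triad rooted on C; its label is VI.
If C is scale degree 6 and the mode makes that degree carry a major triad, the tonic is E and the mode is minor.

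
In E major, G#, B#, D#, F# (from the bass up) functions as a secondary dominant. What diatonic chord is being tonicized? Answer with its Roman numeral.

vi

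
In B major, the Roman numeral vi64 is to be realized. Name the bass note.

vi in B major has root G#; the chord is G#-B-D#.
The figure 64 means second inversion — the fifth is in the bass.

D#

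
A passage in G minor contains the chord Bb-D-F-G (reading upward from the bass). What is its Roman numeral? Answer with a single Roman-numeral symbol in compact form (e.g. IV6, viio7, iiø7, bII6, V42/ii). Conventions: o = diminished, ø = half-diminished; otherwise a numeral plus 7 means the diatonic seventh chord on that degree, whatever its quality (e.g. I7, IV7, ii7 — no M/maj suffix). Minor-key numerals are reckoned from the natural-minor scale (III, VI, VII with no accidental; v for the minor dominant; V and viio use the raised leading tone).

Stacked in thirds the chord is G-Bb-D-F: a minor seventh chord on G.
G is scale degree 1 in G minor, and a minor seventh chord on that degree is written i7.
With Bb in the bass the chord is in first inversion, so the figured bass is 65.

i65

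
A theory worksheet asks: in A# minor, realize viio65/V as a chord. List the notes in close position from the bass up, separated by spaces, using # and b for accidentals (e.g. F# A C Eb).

F## A# C# D##

The slash marks an applied leading-tone chord: viio of V. In A# minor, V is E#, so the leading tone to it is D##, a half step below.
Building a fully diminished seventh chord on D## gives D##-F##-A#-C#.
With the 65 figure the chord is in first inversion; from the bass F## upward in close position it reads F##-A#-C#-D##.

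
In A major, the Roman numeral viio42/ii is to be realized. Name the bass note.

The applied chord viio42/ii is rooted on A#: A#-C#-E-G.
The figure 42 means third inversion — the seventh is in the bass.

G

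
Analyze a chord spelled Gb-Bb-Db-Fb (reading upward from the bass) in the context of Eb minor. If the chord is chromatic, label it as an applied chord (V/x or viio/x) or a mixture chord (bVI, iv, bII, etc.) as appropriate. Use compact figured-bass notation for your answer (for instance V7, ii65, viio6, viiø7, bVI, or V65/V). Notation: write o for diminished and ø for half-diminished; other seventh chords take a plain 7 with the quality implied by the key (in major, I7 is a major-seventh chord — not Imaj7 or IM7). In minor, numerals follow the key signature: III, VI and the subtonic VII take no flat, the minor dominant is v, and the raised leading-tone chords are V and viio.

V7/VI

Stacked in thirds the chord is Gb-Bb-Db-Fb: a dominant seventh chord on Gb.
Gb is not a diatonic chord root with this quality in Eb minor, but it lies a perfect fifth above Cb (VI), so the chord functions as an applied dominant of VI.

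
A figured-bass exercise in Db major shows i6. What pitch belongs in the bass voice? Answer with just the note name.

Fb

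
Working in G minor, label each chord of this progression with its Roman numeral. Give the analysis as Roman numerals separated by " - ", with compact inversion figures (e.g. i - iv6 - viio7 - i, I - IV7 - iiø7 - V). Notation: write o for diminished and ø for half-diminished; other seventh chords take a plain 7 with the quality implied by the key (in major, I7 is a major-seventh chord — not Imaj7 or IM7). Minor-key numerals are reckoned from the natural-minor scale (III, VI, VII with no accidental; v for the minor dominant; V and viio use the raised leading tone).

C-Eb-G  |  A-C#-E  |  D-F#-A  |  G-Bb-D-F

C-Eb-G: root C is the subdominant; minor triad there is iv.
A-C#-E is the secondary dominant of V (major triad on A): V/V.
D-F#-A: root D is the dominant; major triad there is V.
G-Bb-D-F: root G is the tonic; minor seventh chord there is i7.

iv - V/V - V - i7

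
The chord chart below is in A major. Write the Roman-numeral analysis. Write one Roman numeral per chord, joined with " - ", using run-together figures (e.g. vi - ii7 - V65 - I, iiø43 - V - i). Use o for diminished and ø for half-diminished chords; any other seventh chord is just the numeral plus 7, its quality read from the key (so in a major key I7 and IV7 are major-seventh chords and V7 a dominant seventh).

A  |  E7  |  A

I - V7 - I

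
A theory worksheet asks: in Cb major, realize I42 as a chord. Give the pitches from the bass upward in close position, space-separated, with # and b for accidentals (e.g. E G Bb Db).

In Cb major, scale degree 1 is Cb, and the diatonic chord built there is a major seventh chord.
Stacking thirds from Cb gives Cb-Eb-Gb-Bb.
The figured bass 42 indicates third inversion, placing the seventh (Bb) in the bass: Bb-Cb-Eb-Gb.

Bb Cb Eb Gb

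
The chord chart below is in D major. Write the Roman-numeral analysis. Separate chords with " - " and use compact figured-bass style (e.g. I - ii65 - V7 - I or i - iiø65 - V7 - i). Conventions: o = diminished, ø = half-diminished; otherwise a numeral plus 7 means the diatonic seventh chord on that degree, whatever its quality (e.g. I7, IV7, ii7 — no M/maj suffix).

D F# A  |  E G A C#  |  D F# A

D-F#-A: major triad on D = scale degree 1 → I.
E-G-A-C#: dominant seventh chord on A = scale degree 5 → V43.
D-F#-A: major triad on D = scale degree 1 → I.

I - V43 - I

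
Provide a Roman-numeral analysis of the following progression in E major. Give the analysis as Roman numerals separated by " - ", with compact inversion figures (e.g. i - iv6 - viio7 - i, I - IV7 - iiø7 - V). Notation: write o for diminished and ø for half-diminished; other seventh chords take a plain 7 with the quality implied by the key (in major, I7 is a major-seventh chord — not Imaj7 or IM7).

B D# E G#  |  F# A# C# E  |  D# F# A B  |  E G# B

I43 - V7/V - V65 - I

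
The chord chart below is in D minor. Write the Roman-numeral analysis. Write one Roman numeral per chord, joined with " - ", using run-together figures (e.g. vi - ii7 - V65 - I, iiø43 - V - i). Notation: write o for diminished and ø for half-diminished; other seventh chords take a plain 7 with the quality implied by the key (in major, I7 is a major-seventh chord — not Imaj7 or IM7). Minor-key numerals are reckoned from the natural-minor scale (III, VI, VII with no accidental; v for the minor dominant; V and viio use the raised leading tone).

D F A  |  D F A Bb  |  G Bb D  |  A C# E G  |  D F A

i - VI65 - iv - V7 - i

D-F-A has root D, degree 1 in D minor, so i.
D-F-A-Bb: root Bb is the submediant; major seventh chord there is VI65.
G-Bb-D: root G is the subdominant; minor triad there is iv.
A-C#-E-G: root A is the dominant; dominant seventh chord there is V7.
D-F-A: minor triad on D = scale degree 1 → i.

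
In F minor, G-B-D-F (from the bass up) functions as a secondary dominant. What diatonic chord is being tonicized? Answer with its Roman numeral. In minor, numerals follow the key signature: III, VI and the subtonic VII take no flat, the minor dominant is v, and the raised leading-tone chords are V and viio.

V

The chord is a dominant seventh chord on G.
A dominant resolves down a perfect fifth: G → C. In F minor, C is scale degree 5, i.e. V.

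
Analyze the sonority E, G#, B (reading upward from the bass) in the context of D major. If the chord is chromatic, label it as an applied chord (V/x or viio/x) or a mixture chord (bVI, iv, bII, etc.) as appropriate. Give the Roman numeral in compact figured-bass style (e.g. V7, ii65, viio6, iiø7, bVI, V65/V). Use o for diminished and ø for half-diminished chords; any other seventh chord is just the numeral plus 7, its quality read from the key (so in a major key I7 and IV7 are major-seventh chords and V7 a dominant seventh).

V/V

The pitches E-G#-B form a major triad rooted on E.
E is not a diatonic chord root with this quality in D major, but it lies a perfect fifth above A (V), so the chord functions as an applied dominant of V.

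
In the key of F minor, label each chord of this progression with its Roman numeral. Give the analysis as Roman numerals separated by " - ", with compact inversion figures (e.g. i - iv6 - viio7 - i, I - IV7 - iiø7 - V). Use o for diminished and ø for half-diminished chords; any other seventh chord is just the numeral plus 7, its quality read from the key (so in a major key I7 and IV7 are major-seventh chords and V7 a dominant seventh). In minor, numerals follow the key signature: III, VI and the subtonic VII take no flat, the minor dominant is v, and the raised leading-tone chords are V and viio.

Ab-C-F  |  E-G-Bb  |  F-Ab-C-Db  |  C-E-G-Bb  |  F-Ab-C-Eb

i6 - viio - VI65 - V7 - i7

Ab-C-F has root F, degree 1 in F minor, so i6.
E-G-Bb: root E is the leading tone; diminished triad there is viio.
F-Ab-C-Db: root Db is the submediant; major seventh chord there is VI65.
C-E-G-Bb has root C, degree 5 in F minor, so V7.
F-Ab-C-Eb has root F, degree 1 in F minor, so i7.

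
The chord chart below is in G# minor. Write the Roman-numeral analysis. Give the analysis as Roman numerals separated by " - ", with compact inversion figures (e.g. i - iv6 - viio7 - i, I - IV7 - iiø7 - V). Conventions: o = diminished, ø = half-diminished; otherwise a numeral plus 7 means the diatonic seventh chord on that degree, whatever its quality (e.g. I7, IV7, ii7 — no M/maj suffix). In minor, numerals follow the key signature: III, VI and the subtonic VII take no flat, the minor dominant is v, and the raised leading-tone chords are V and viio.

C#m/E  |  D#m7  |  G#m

iv6 - v7 - i

C#m/E: root C# is the subdominant; minor triad there is iv6.
D#m7: root D# is the dominant; minor seventh chord there is v7.
G#m: root G# is the tonic; minor triad there is i.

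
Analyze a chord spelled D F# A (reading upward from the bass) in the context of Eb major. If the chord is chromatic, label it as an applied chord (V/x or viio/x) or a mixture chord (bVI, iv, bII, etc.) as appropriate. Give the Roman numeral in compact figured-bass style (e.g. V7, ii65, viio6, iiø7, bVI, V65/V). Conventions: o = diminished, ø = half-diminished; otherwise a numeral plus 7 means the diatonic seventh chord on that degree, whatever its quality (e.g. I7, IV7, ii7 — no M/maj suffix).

V/iii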